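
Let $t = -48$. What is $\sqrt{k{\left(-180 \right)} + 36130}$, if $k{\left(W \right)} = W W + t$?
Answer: $\sqrt{68482} \approx 261.69$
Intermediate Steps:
$k{\left(W \right)} = -48 + W^{2}$ ($k{\left(W \right)} = W W - 48 = W^{2} - 48 = -48 + W^{2}$)
$\sqrt{k{\left(-180 \right)} + 36130} = \sqrt{\left(-48 + \left(-180\right)^{2}\right) + 36130} = \sqrt{\left(-48 + 32400\right) + 36130} = \sqrt{32352 + 36130} = \sqrt{68482}$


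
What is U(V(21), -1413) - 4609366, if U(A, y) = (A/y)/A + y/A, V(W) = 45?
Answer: -32565392636/7065 ≈ -4.6094e+6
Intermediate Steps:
U(A, y) = 1/y + y/A
U(V(21), -1413) - 4609366 = (1/(-1413) - 1413/45) - 4609366 = (-1/1413 - 1413*1/45) - 4609366 = (-1/1413 - 157/5) - 4609366 = -221846/7065 - 4609366 = -32565392636/7065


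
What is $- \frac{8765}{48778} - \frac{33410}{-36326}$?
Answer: $\frac{655637795}{885954814} \approx 0.74004$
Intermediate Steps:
$- \frac{8765}{48778} - \frac{33410}{-36326} = \left(-8765\right) \frac{1}{48778} - - \frac{16705}{18163} = - \frac{8765}{48778} + \frac{16705}{18163} = \frac{655637795}{885954814}$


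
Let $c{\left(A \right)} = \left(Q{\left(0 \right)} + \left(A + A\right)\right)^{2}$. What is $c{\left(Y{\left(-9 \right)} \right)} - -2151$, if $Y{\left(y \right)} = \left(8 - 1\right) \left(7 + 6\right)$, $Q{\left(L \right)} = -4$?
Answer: $33835$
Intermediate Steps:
$Y{\left(y \right)} = 91$ ($Y{\left(y \right)} = 7 \cdot 13 = 91$)
$c{\left(A \right)} = \left(-4 + 2 A\right)^{2}$ ($c{\left(A \right)} = \left(-4 + \left(A + A\right)\right)^{2} = \left(-4 + 2 A\right)^{2}$)
$c{\left(Y{\left(-9 \right)} \right)} - -2151 = 4 \left(-2 + 91\right)^{2} - -2151 = 4 \cdot 89^{2} + 2151 = 4 \cdot 7921 + 2151 = 31684 + 2151 = 33835$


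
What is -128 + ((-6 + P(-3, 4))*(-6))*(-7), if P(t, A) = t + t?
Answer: -632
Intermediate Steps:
P(t, A) = 2*t
-128 + ((-6 + P(-3, 4))*(-6))*(-7) = -128 + ((-6 + 2*(-3))*(-6))*(-7) = -128 + ((-6 - 6)*(-6))*(-7) = -128 - 12*(-6)*(-7) = -128 + 72*(-7) = -128 - 504 = -632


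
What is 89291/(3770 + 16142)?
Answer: 89291/19912 ≈ 4.4843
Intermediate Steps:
89291/(3770 + 16142) = 89291/19912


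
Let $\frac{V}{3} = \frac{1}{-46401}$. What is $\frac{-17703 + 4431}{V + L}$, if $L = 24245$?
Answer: $- \frac{34213004}{62499569} \approx -0.54741$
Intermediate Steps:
$V = - \frac{1}{15467}$ ($V = \frac{3}{-46401} = 3 \left(- \frac{1}{46401}\right) = - \frac{1}{15467} \approx -6.4654 \cdot 10^{-5}$)
$\frac{-17703 + 4431}{V + L} = \frac{-17703 + 4431}{- \frac{1}{15467} + 24245} = - \frac{13272}{\frac{374997414}{15467}} = \left(-13272\right) \frac{15467}{374997414} = - \frac{34213004}{62499569}$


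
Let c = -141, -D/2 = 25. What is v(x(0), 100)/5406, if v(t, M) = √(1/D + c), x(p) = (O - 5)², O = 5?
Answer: I*√14102/54060 ≈ 0.0021967*I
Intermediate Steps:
D = -50 (D = -2*25 = -50)
x(p) = 0 (x(p) = (5 - 5)² = 0² = 0)
v(t, M) = I*√14102/10 (v(t, M) = √(1/(-50) - 141) = √(-1/50 - 141) = √(-7051/50) = I*√14102/10)
v(x(0), 100)/5406 = (I*√14102/10)/5406 = (I*√14102/10)*(1/5406) = I*√14102/54060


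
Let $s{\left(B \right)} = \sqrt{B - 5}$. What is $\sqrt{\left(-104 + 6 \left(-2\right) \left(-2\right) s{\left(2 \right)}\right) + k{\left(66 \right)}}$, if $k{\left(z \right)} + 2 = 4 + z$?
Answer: $2 \sqrt{-9 + 6 i \sqrt{3}} \approx 3.0815 + 6.745 i$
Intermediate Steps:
$s{\left(B \right)} = \sqrt{-5 + B}$
$k{\left(z \right)} = 2 + z$ ($k{\left(z \right)} = -2 + \left(4 + z\right) = 2 + z$)
$\sqrt{\left(-104 + 6 \left(-2\right) \left(-2\right) s{\left(2 \right)}\right) + k{\left(66 \right)}} = \sqrt{\left(-104 + 6 \left(-2\right) \left(-2\right) \sqrt{-5 + 2}\right) + \left(2 + 66\right)} = \sqrt{\left(-104 + \left(-12\right) \left(-2\right) \sqrt{-3}\right) + 68} = \sqrt{\left(-104 + 24 i \sqrt{3}\right) + 68} = \sqrt{-36 + 24 i \sqrt{3}}$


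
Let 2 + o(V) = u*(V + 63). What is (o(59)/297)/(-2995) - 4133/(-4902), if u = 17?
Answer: 1222069517/1453467510 ≈ 0.84080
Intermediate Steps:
o(V) = 1069 + 17*V (o(V) = -2 + 17*(V + 63) = -2 + 17*(63 + V) = -2 + (1071 + 17*V) = 1069 + 17*V)
(o(59)/297)/(-2995) - 4133/(-4902) = ((1069 + 17*59)/297)/(-2995) - 4133/(-4902) = ((1069 + 1003)*(1/297))*(-1/2995) - 4133*(-1/4902) = (2072*(1/297))*(-1/2995) + 4133/4902 = (2072/297)*(-1/2995) + 4133/4902 = -2072/889515 + 4133/4902 = 1222069517/1453467510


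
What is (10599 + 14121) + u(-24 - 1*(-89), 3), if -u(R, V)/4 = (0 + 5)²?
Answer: 24620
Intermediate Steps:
u(R, V) = -100 (u(R, V) = -4*(0 + 5)² = -4*5² = -4*25 = -100)
(10599 + 14121) + u(-24 - 1*(-89), 3) = (10599 + 14121) - 100 = 24720 - 100 = 24620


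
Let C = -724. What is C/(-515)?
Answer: 724/515 ≈ 1.4058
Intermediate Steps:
C/(-515) = -724/(-515) = -724*(-1/515) = 724/515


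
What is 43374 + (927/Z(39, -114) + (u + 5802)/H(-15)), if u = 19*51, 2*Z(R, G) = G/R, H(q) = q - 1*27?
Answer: 11325887/266 ≈ 42579.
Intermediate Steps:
H(q) = -27 + q (H(q) = q - 27 = -27 + q)
Z(R, G) = G/(2*R) (Z(R, G) = (G/R)/2 = G/(2*R))
u = 969
43374 + (927/Z(39, -114) + (u + 5802)/H(-15)) = 43374 + (927/(((½)*(-114)/39)) + (969 + 5802)/(-27 - 15)) = 43374 + (927/(((½)*(-114)*(1/39))) + 6771/(-42)) = 43374 + (927/(-19/13) + 6771*(-1/42)) = 43374 + (927*(-13/19) - 2257/14) = 43374 + (-12051/19 - 2257/14) = 43374 - 211597/266 = 11325887/266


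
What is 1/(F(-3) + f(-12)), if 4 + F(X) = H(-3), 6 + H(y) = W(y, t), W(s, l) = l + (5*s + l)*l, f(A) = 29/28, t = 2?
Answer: -28/923 ≈ -0.030336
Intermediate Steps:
f(A) = 29/28 (f(A) = 29*(1/28) = 29/28)
W(s, l) = l + l*(l + 5*s) (W(s, l) = l + (l + 5*s)*l = l + l*(l + 5*s))
H(y) = 10*y (H(y) = -6 + 2*(1 + 2 + 5*y) = -6 + 2*(3 + 5*y) = -6 + (6 + 10*y) = 10*y)
F(X) = -34 (F(X) = -4 + 10*(-3) = -4 - 30 = -34)
1/(F(-3) + f(-12)) = 1/(-34 + 29/28) = 1/(-923/28) = -28/923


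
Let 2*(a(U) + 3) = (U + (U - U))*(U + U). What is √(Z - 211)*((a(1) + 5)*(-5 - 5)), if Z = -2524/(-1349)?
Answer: -30*I*√380573135/1349 ≈ -433.84*I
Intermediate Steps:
a(U) = -3 + U² (a(U) = -3 + ((U + (U - U))*(U + U))/2 = -3 + ((U + 0)*(2*U))/2 = -3 + (U*(2*U))/2 = -3 + (2*U²)/2 = -3 + U²)
Z = 2524/1349 (Z = -2524*(-1/1349) = 2524/1349 ≈ 1.8710)
√(Z - 211)*((a(1) + 5)*(-5 - 5)) = √(2524/1349 - 211)*(((-3 + 1²) + 5)*(-5 - 5)) = √(-282115/1349)*(((-3 + 1) + 5)*(-10)) = (I*√380573135/1349)*((-2 + 5)*(-10)) = (I*√380573135/1349)*(3*(-10)) = (I*√380573135/1349)*(-30) = -30*I*√380573135/1349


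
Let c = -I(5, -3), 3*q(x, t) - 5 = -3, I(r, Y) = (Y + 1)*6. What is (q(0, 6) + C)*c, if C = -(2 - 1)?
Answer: -4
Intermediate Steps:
I(r, Y) = 6 + 6*Y (I(r, Y) = (1 + Y)*6 = 6 + 6*Y)
q(x, t) = ⅔ (q(x, t) = 5/3 + (⅓)*(-3) = 5/3 - 1 = ⅔)
C = -1 (C = -1*1 = -1)
c = 12 (c = -(6 + 6*(-3)) = -(6 - 18) = -1*(-12) = 12)
(q(0, 6) + C)*c = (⅔ - 1)*12 = -⅓*12 = -4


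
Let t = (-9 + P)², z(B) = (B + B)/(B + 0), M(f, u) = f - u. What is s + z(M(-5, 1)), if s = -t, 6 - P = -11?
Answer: -62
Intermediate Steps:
P = 17 (P = 6 - 1*(-11) = 6 + 11 = 17)
z(B) = 2 (z(B) = (2*B)/B = 2)
t = 64 (t = (-9 + 17)² = 8² = 64)
s = -64 (s = -1*64 = -64)
s + z(M(-5, 1)) = -64 + 2 = -62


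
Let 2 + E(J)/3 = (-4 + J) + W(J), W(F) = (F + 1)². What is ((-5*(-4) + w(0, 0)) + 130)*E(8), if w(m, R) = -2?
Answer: 36852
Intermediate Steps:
W(F) = (1 + F)²
E(J) = -18 + 3*J + 3*(1 + J)² (E(J) = -6 + 3*((-4 + J) + (1 + J)²) = -6 + 3*(-4 + J + (1 + J)²) = -6 + (-12 + 3*J + 3*(1 + J)²) = -18 + 3*J + 3*(1 + J)²)
((-5*(-4) + w(0, 0)) + 130)*E(8) = ((-5*(-4) - 2) + 130)*(-18 + 3*8 + 3*(1 + 8)²) = ((20 - 2) + 130)*(-18 + 24 + 3*9²) = (18 + 130)*(-18 + 24 + 3*81) = 148*(-18 + 24 + 243) = 148*249 = 36852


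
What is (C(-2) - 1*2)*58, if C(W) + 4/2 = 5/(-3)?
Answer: -986/3 ≈ -328.67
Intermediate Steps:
C(W) = -11/3 (C(W) = -2 + 5/(-3) = -2 + 5*(-⅓) = -2 - 5/3 = -11/3)
(C(-2) - 1*2)*58 = (-11/3 - 1*2)*58 = (-11/3 - 2)*58 = -17/3*58 = -986/3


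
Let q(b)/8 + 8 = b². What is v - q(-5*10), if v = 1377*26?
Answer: 15866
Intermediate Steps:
q(b) = -64 + 8*b²
v = 35802
v - q(-5*10) = 35802 - (-64 + 8*(-5*10)²) = 35802 - (-64 + 8*(-50)²) = 35802 - (-64 + 8*2500) = 35802 - (-64 + 20000) = 35802 - 1*19936 = 35802 - 19936 = 15866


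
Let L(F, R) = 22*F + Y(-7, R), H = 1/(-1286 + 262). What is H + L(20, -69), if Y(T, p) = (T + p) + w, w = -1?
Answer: 371711/1024 ≈ 363.00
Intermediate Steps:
H = -1/1024 (H = 1/(-1024) = -1/1024 ≈ -0.00097656)
Y(T, p) = -1 + T + p (Y(T, p) = (T + p) - 1 = -1 + T + p)
L(F, R) = -8 + R + 22*F (L(F, R) = 22*F + (-1 - 7 + R) = 22*F + (-8 + R) = -8 + R + 22*F)
H + L(20, -69) = -1/1024 + (-8 - 69 + 22*20) = -1/1024 + (-8 - 69 + 440) = -1/1024 + 363 = 371711/1024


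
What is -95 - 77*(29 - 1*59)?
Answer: 2215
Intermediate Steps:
-95 - 77*(29 - 1*59) = -95 - 77*(29 - 59) = -95 - 77*(-30) = -95 + 2310 = 2215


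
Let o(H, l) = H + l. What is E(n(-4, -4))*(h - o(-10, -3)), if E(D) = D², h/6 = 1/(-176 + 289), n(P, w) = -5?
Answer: 36875/113 ≈ 326.33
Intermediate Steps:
h = 6/113 (h = 6/(-176 + 289) = 6/113 ≈ 0.053097)
E(n(-4, -4))*(h - o(-10, -3)) = (-5)²*(6/113 - (-10 - 3)) = 25*(6/113 - 1*(-13)) = 25*(6/113 + 13) = 25*(1475/113) = 36875/113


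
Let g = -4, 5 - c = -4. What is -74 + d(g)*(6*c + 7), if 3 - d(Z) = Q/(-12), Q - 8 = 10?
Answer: 401/2 ≈ 200.50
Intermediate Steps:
c = 9 (c = 5 - 1*(-4) = 5 + 4 = 9)
Q = 18 (Q = 8 + 10 = 18)
d(Z) = 9/2 (d(Z) = 3 - 18/(-12) = 3 - 18*(-1)/12 = 3 - 1*(-3/2) = 3 + 3/2 = 9/2)
-74 + d(g)*(6*c + 7) = -74 + 9*(6*9 + 7)/2 = -74 + 9*(54 + 7)/2 = -74 + (9/2)*61 = -74 + 549/2 = 401/2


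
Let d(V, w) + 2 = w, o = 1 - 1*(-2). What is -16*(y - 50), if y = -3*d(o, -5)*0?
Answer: 800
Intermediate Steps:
o = 3 (o = 1 + 2 = 3)
d(V, w) = -2 + w
y = 0 (y = -3*(-2 - 5)*0 = -3*(-7)*0 = 21*0 = 0)
-16*(y - 50) = -16*(0 - 50) = -16*(-50) = 800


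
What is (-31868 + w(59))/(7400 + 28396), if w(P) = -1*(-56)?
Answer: -2651/2983 ≈ -0.88870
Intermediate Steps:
w(P) = 56
(-31868 + w(59))/(7400 + 28396) = (-31868 + 56)/(7400 + 28396) = -31812/35796 = -31812*1/35796 = -2651/2983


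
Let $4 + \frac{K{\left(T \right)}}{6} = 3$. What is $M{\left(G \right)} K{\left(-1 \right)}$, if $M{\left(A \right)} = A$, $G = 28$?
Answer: $-168$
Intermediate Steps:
$K{\left(T \right)} = -6$ ($K{\left(T \right)} = -24 + 6 \cdot 3 = -24 + 18 = -6$)
$M{\left(G \right)} K{\left(-1 \right)} = 28 \left(-6\right) = -168$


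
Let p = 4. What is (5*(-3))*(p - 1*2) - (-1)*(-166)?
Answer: -196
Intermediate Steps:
(5*(-3))*(p - 1*2) - (-1)*(-166) = (5*(-3))*(4 - 1*2) - (-1)*(-166) = -15*(4 - 2) - 1*166 = -15*2 - 166 = -30 - 166 = -196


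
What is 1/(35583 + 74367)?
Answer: 1/109950 ≈ 9.0950e-6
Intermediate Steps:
1/(35583 + 74367) = 1/109950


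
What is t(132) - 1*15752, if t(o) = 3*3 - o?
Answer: -15875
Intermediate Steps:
t(o) = 9 - o
t(132) - 1*15752 = (9 - 1*132) - 1*15752 = (9 - 132) - 15752 = -123 - 15752 = -15875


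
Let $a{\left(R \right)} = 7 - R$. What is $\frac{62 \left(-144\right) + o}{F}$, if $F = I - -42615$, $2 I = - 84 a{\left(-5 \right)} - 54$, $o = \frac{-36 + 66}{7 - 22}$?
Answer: $- \frac{4465}{21042} \approx -0.21219$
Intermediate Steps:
$o = -2$ ($o = \frac{30}{-15} = 30 \left(- \frac{1}{15}\right) = -2$)
$I = -531$ ($I = \frac{- 84 \left(7 - -5\right) - 54}{2} = \frac{- 84 \left(7 + 5\right) - 54}{2} = \frac{\left(-84\right) 12 - 54}{2} = \frac{-1008 - 54}{2} = \frac{1}{2} \left(-1062\right) = -531$)
$F = 42084$ ($F = -531 - -42615 = -531 + 42615 = 42084$)
$\frac{62 \left(-144\right) + o}{F} = \frac{62 \left(-144\right) - 2}{42084} = \left(-8928 - 2\right) \frac{1}{42084} = \left(-8930\right) \frac{1}{42084} = - \frac{4465}{21042}$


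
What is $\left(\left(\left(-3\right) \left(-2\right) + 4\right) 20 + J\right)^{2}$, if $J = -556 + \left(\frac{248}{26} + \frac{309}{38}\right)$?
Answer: $\frac{27934108225}{244036} \approx 1.1447 \cdot 10^{5}$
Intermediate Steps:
$J = - \frac{265935}{494}$ ($J = -556 + \left(248 \cdot \frac{1}{26} + 309 \cdot \frac{1}{38}\right) = -556 + \left(\frac{124}{13} + \frac{309}{38}\right) = -556 + \frac{8729}{494} = - \frac{265935}{494} \approx -538.33$)
$\left(\left(\left(-3\right) \left(-2\right) + 4\right) 20 + J\right)^{2} = \left(\left(\left(-3\right) \left(-2\right) + 4\right) 20 - \frac{265935}{494}\right)^{2} = \left(\left(6 + 4\right) 20 - \frac{265935}{494}\right)^{2} = \left(10 \cdot 20 - \frac{265935}{494}\right)^{2} = \left(200 - \frac{265935}{494}\right)^{2} = \left(- \frac{167135}{494}\right)^{2} = \frac{27934108225}{244036}$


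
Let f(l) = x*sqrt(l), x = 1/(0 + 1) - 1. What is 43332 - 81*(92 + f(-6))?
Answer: 35880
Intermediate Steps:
x = 0 (x = 1/1 - 1 = 1 - 1 = 0)
f(l) = 0 (f(l) = 0*sqrt(l) = 0)
43332 - 81*(92 + f(-6)) = 43332 - 81*(92 + 0) = 43332 - 81*92 = 43332 - 1*7452 = 43332 - 7452 = 35880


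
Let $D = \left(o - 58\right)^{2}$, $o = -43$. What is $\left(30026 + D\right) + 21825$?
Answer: $62052$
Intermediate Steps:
$D = 10201$ ($D = \left(-43 - 58\right)^{2} = \left(-101\right)^{2} = 10201$)
$\left(30026 + D\right) + 21825 = \left(30026 + 10201\right) + 21825 = 40227 + 21825 = 62052$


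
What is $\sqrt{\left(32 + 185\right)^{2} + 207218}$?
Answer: $\sqrt{254307} \approx 504.29$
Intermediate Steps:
$\sqrt{\left(32 + 185\right)^{2} + 207218} = \sqrt{217^{2} + 207218} = \sqrt{47089 + 207218} = \sqrt{254307}$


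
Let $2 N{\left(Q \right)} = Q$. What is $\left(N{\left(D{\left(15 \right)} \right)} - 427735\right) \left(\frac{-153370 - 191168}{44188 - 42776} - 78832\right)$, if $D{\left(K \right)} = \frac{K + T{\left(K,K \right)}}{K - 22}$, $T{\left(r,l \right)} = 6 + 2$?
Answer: $\frac{334313508125893}{9884} \approx 3.3824 \cdot 10^{10}$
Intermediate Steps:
$T{\left(r,l \right)} = 8$
$D{\left(K \right)} = \frac{8 + K}{-22 + K}$ ($D{\left(K \right)} = \frac{K + 8}{K - 22} = \frac{8 + K}{-22 + K}$)
$N{\left(Q \right)} = \frac{Q}{2}$
$\left(N{\left(D{\left(15 \right)} \right)} - 427735\right) \left(\frac{-153370 - 191168}{44188 - 42776} - 78832\right) = \left(\frac{\frac{1}{-22 + 15} \left(8 + 15\right)}{2} - 427735\right) \left(\frac{-153370 - 191168}{44188 - 42776} - 78832\right) = \left(\frac{\frac{1}{-7} \cdot 23}{2} - 427735\right) \left(- \frac{344538}{1412} - 78832\right) = \left(\frac{\left(- \frac{1}{7}\right) 23}{2} - 427735\right) \left(\left(-344538\right) \frac{1}{1412} - 78832\right) = \left(\frac{1}{2} \left(- \frac{23}{7}\right) - 427735\right) \left(- \frac{172269}{706} - 78832\right) = \left(- \frac{23}{14} - 427735\right) \left(- \frac{55827661}{706}\right) = \left(- \frac{5988313}{14}\right) \left(- \frac{55827661}{706}\right) = \frac{334313508125893}{9884}$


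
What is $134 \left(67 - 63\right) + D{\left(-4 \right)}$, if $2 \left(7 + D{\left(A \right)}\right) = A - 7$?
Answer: $\frac{1047}{2} \approx 523.5$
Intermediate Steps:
$D{\left(A \right)} = - \frac{21}{2} + \frac{A}{2}$ ($D{\left(A \right)} = -7 + \frac{A - 7}{2} = -7 + \frac{-7 + A}{2} = -7 + \left(- \frac{7}{2} + \frac{A}{2}\right) = - \frac{21}{2} + \frac{A}{2}$)
$134 \left(67 - 63\right) + D{\left(-4 \right)} = 134 \left(67 - 63\right) + \left(- \frac{21}{2} + \frac{1}{2} \left(-4\right)\right) = 134 \cdot 4 - \frac{25}{2} = 536 - \frac{25}{2} = \frac{1047}{2}$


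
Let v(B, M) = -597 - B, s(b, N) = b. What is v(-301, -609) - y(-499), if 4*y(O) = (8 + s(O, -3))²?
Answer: -242265/4 ≈ -60566.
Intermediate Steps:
y(O) = (8 + O)²/4
v(-301, -609) - y(-499) = (-597 - 1*(-301)) - (8 - 499)²/4 = (-597 + 301) - (-491)²/4 = -296 - 241081/4 = -242265/4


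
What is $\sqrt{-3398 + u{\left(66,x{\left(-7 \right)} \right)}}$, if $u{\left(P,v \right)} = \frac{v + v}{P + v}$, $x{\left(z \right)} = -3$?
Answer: $\frac{8 i \sqrt{23415}}{21} \approx 58.293 i$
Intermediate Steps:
$u{\left(P,v \right)} = \frac{2 v}{P + v}$
$\sqrt{-3398 + u{\left(66,x{\left(-7 \right)} \right)}} = \sqrt{-3398 + 2 \left(-3\right) \frac{1}{66 - 3}} = \sqrt{-3398 + 2 \left(-3\right) \frac{1}{63}} = \sqrt{-3398 - \frac{2}{21}} = \sqrt{- \frac{71360}{21}} = \frac{8 i \sqrt{23415}}{21}$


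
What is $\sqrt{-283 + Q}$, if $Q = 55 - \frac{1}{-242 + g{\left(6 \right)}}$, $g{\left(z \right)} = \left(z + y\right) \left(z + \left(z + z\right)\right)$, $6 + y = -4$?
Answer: $\frac{i \sqrt{22479574}}{314} \approx 15.1 i$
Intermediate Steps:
$y = -10$ ($y = -6 - 4 = -10$)
$g{\left(z \right)} = 3 z \left(-10 + z\right)$ ($g{\left(z \right)} = \left(z - 10\right) \left(z + \left(z + z\right)\right) = \left(-10 + z\right) \left(z + 2 z\right) = \left(-10 + z\right) 3 z = 3 z \left(-10 + z\right)$)
$Q = \frac{17271}{314}$ ($Q = 55 - \frac{1}{-242 + 3 \cdot 6 \left(-10 + 6\right)} = 55 - \frac{1}{-242 + 3 \cdot 6 \left(-4\right)} = 55 - \frac{1}{-242 - 72} = 55 - \frac{1}{-314} = 55 - - \frac{1}{314} = 55 + \frac{1}{314} = \frac{17271}{314} \approx 55.003$)
$\sqrt{-283 + Q} = \sqrt{-283 + \frac{17271}{314}} = \sqrt{- \frac{71591}{314}} = \frac{i \sqrt{22479574}}{314}$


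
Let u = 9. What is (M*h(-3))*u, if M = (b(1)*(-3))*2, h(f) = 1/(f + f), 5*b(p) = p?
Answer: 9/5 ≈ 1.8000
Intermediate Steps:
b(p) = p/5
h(f) = 1/(2*f)
M = -6/5 (M = (((⅕)*1)*(-3))*2 = ((⅕)*(-3))*2 = -⅗*2 = -6/5 ≈ -1.2000)
(M*h(-3))*u = -3/(5*(-3))*9 = -3*(-1)/(5*3)*9 = -6/5*(-⅙)*9 = (⅕)*9 = 9/5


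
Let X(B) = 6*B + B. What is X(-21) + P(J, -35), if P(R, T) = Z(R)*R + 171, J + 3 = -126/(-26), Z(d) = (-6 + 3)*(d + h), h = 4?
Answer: -1416/169 ≈ -8.3787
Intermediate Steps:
Z(d) = -12 - 3*d (Z(d) = (-6 + 3)*(d + 4) = -3*(4 + d) = -12 - 3*d)
X(B) = 7*B
J = 24/13 (J = -3 - 126/(-26) = -3 - 126*(-1/26) = -3 + 63/13 = 24/13 ≈ 1.8462)
P(R, T) = 171 + R*(-12 - 3*R) (P(R, T) = (-12 - 3*R)*R + 171 = R*(-12 - 3*R) + 171 = 171 + R*(-12 - 3*R))
X(-21) + P(J, -35) = 7*(-21) + (171 - 3*24/13*(4 + 24/13)) = -147 + (171 - 3*24/13*76/13) = -147 + (171 - 5472/169) = -147 + 23427/169 = -1416/169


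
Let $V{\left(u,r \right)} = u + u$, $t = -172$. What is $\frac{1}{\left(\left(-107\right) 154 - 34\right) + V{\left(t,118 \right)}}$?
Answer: $- \frac{1}{16856} \approx -5.9326 \cdot 10^{-5}$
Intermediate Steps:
$V{\left(u,r \right)} = 2 u$
$\frac{1}{\left(\left(-107\right) 154 - 34\right) + V{\left(t,118 \right)}} = \frac{1}{\left(\left(-107\right) 154 - 34\right) + 2 \left(-172\right)} = \frac{1}{\left(-16478 - 34\right) - 344} = \frac{1}{-16512 - 344} = \frac{1}{-16856} = - \frac{1}{16856}$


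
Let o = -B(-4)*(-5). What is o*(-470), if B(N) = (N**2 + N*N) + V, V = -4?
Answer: -65800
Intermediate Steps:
B(N) = -4 + 2*N**2 (B(N) = (N**2 + N*N) - 4 = (N**2 + N**2) - 4 = 2*N**2 - 4 = -4 + 2*N**2)
o = 140 (o = -(-4 + 2*(-4)**2)*(-5) = -(-4 + 2*16)*(-5) = -(-4 + 32)*(-5) = -1*28*(-5) = -28*(-5) = 140)
o*(-470) = 140*(-470) = -65800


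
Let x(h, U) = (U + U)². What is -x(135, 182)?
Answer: -132496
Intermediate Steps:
x(h, U) = 4*U² (x(h, U) = (2*U)² = 4*U²)
-x(135, 182) = -4*182² = -4*33124 = -1*132496 = -132496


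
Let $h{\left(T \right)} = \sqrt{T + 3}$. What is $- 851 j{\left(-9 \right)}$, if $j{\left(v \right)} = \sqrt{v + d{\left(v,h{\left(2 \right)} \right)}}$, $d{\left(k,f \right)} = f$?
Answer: $- 851 i \sqrt{9 - \sqrt{5}} \approx - 2213.2 i$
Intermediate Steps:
$h{\left(T \right)} = \sqrt{3 + T}$
$j{\left(v \right)} = \sqrt{v + \sqrt{5}}$ ($j{\left(v \right)} = \sqrt{v + \sqrt{3 + 2}} = \sqrt{v + \sqrt{5}}$)
$- 851 j{\left(-9 \right)} = - 851 \sqrt{-9 + \sqrt{5}}$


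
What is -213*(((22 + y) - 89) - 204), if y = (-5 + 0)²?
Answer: 52398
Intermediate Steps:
y = 25 (y = (-5)² = 25)
-213*(((22 + y) - 89) - 204) = -213*(((22 + 25) - 89) - 204) = -213*((47 - 89) - 204) = -213*(-42 - 204) = -213*(-246) = 52398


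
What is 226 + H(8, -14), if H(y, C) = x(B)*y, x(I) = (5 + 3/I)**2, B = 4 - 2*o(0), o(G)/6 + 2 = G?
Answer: 42597/98 ≈ 434.66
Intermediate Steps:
o(G) = -12 + 6*G
B = 28 (B = 4 - 2*(-12 + 6*0) = 4 - 2*(-12 + 0) = 4 - 2*(-12) = 4 + 24 = 28)
H(y, C) = 20449*y/784 (H(y, C) = ((3 + 5*28)**2/28**2)*y = ((3 + 140)**2/784)*y = ((1/784)*143**2)*y = ((1/784)*20449)*y = 20449*y/784)
226 + H(8, -14) = 226 + (20449/784)*8 = 226 + 20449/98 = 42597/98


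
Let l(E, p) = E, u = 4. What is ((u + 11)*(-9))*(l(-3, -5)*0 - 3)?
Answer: 405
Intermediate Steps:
((u + 11)*(-9))*(l(-3, -5)*0 - 3) = ((4 + 11)*(-9))*(-3*0 - 3) = (15*(-9))*(0 - 3) = -135*(-3) = 405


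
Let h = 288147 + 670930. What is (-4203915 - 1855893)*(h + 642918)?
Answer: -9707782116960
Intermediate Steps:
h = 959077
(-4203915 - 1855893)*(h + 642918) = (-4203915 - 1855893)*(959077 + 642918) = -6059808*1601995 = -9707782116960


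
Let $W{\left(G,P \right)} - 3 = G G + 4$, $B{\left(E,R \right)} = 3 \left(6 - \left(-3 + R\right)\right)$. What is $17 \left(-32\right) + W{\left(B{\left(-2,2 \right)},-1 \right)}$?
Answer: $-96$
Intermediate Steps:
$B{\left(E,R \right)} = 27 - 3 R$ ($B{\left(E,R \right)} = 3 \left(9 - R\right) = 27 - 3 R$)
$W{\left(G,P \right)} = 7 + G^{2}$ ($W{\left(G,P \right)} = 3 + \left(G G + 4\right) = 3 + \left(G^{2} + 4\right) = 3 + \left(4 + G^{2}\right) = 7 + G^{2}$)
$17 \left(-32\right) + W{\left(B{\left(-2,2 \right)},-1 \right)} = 17 \left(-32\right) + \left(7 + \left(27 - 6\right)^{2}\right) = -544 + \left(7 + \left(27 - 6\right)^{2}\right) = -544 + \left(7 + 21^{2}\right) = -544 + \left(7 + 441\right) = -544 + 448 = -96$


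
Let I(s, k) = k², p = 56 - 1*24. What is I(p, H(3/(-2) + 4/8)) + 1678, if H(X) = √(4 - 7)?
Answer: 1675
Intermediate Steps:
H(X) = I*√3 (H(X) = √(-3) = I*√3)
p = 32 (p = 56 - 24 = 32)
I(p, H(3/(-2) + 4/8)) + 1678 = (I*√3)² + 1678 = -3 + 1678 = 1675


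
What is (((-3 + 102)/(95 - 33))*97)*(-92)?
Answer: -441738/31 ≈ -14250.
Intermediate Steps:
(((-3 + 102)/(95 - 33))*97)*(-92) = ((99/62)*97)*(-92) = (9603/62)*(-92) = -441738/31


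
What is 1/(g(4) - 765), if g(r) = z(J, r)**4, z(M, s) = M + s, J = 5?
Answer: 1/5796 ≈ 0.00017253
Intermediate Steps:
g(r) = (5 + r)**4
1/(g(4) - 765) = 1/((5 + 4)**4 - 765) = 1/(9**4 - 765) = 1/(6561 - 765) = 1/5796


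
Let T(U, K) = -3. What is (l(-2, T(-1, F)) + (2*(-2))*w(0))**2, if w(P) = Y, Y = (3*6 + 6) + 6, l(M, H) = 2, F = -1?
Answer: 13924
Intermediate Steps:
Y = 30 (Y = (18 + 6) + 6 = 24 + 6 = 30)
w(P) = 30
(l(-2, T(-1, F)) + (2*(-2))*w(0))**2 = (2 + (2*(-2))*30)**2 = (2 - 4*30)**2 = (2 - 120)**2 = (-118)**2 = 13924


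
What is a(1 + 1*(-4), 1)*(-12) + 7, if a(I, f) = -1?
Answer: 19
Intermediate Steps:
a(1 + 1*(-4), 1)*(-12) + 7 = -1*(-12) + 7 = 12 + 7 = 19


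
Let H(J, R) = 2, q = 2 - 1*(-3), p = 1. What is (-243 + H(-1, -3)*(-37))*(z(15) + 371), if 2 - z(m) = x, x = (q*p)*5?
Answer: -110316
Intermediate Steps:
q = 5 (q = 2 + 3 = 5)
x = 25 (x = (5*1)*5 = 5*5 = 25)
z(m) = -23 (z(m) = 2 - 1*25 = 2 - 25 = -23)
(-243 + H(-1, -3)*(-37))*(z(15) + 371) = (-243 + 2*(-37))*(-23 + 371) = (-243 - 74)*348 = -317*348 = -110316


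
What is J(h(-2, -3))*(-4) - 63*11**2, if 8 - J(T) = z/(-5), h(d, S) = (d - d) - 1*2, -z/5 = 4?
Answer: -7639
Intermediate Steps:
z = -20 (z = -5*4 = -20)
h(d, S) = -2 (h(d, S) = 0 - 2 = -2)
J(T) = 4 (J(T) = 8 - (-20)/(-5) = 8 - (-20)*(-1)/5 = 8 - 1*4 = 8 - 4 = 4)
J(h(-2, -3))*(-4) - 63*11**2 = 4*(-4) - 63*11**2 = -16 - 63*121 = -16 - 7623 = -7639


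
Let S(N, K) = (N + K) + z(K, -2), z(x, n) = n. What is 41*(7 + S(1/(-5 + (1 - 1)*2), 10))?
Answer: 3034/5 ≈ 606.80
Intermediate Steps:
S(N, K) = -2 + K + N (S(N, K) = (N + K) - 2 = (K + N) - 2 = -2 + K + N)
41*(7 + S(1/(-5 + (1 - 1)*2), 10)) = 41*(7 + (-2 + 10 + 1/(-5 + (1 - 1)*2))) = 41*(7 + (-2 + 10 + 1/(-5 + 0*2))) = 41*(7 + (-2 + 10 + 1/(-5 + 0))) = 41*(7 + (-2 + 10 + 1/(-5))) = 41*(7 + (-2 + 10 - ⅕)) = 41*(7 + 39/5) = 41*(74/5) = 3034/5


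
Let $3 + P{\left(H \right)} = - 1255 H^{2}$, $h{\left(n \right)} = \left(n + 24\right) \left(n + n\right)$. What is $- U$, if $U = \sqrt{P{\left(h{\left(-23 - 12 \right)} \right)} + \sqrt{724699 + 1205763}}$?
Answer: $- i \sqrt{744089503 - \sqrt{1930462}} \approx - 27278.0 i$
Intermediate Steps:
$h{\left(n \right)} = 2 n \left(24 + n\right)$ ($h{\left(n \right)} = \left(24 + n\right) 2 n = 2 n \left(24 + n\right)$)
$P{\left(H \right)} = -3 - 1255 H^{2}$
$U = \sqrt{-744089503 + \sqrt{1930462}}$ ($U = \sqrt{\left(-3 - 1255 \left(2 \left(-23 - 12\right) \left(24 - 35\right)\right)^{2}\right) + \sqrt{724699 + 1205763}} = \sqrt{\left(-3 - 1255 \left(2 \left(-23 - 12\right) \left(24 - 35\right)\right)^{2}\right) + \sqrt{1930462}} = \sqrt{\left(-3 - 1255 \left(2 \left(-35\right) \left(24 - 35\right)\right)^{2}\right) + \sqrt{1930462}} = \sqrt{\left(-3 - 1255 \left(2 \left(-35\right) \left(-11\right)\right)^{2}\right) + \sqrt{1930462}} = \sqrt{\left(-3 - 1255 \cdot 770^{2}\right) + \sqrt{1930462}} = \sqrt{\left(-3 - 744089500\right) + \sqrt{1930462}} = \sqrt{-744089503 + \sqrt{1930462}} \approx 27278.0 i$)
$- U = - \sqrt{-744089503 + \sqrt{1930462}}$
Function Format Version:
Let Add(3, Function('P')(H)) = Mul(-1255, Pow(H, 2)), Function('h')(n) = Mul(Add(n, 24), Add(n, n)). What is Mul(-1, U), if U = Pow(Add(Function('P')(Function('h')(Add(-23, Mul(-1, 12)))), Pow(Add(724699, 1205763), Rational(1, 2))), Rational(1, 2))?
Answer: Mul(-1, I, Pow(Add(744089503, Mul(-1, Pow(1930462, Rational(1, 2)))), Rational(1, 2))) ≈ Mul(-27278., I)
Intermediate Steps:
Function('h')(n) = Mul(2, n, Add(24, n)) (Function('h')(n) = Mul(Add(24, n), Mul(2, n)) = Mul(2, n, Add(24, n)))
Function('P')(H) = Add(-3, Mul(-1255, Pow(H, 2)))
U = Pow(Add(-744089503, Pow(1930462, Rational(1, 2))), Rational(1, 2)) (U = Pow(Add(Add(-3, Mul(-1255, Pow(Mul(2, Add(-23, Mul(-1, 12)), Add(24, Add(-23, Mul(-1, 12)))), 2))), Pow(Add(724699, 1205763), Rational(1, 2))), Rational(1, 2)) = Pow(Add(Add(-3, Mul(-1255, Pow(Mul(2, Add(-23, -12), Add(24, Add(-23, -12))), 2))), Pow(1930462, Rational(1, 2))), Rational(1, 2)) = Pow(Add(Add(-3, Mul(-1255, Pow(Mul(2, -35, Add(24, -35)), 2))), Pow(1930462, Rational(1, 2))), Rational(1, 2)) = Pow(Add(Add(-3, Mul(-1255, Pow(Mul(2, -35, -11), 2))), Pow(1930462, Rational(1, 2))), Rational(1, 2)) = Pow(Add(Add(-3, Mul(-1255, Pow(770, 2))), Pow(1930462, Rational(1, 2))), Rational(1, 2)) = Pow(Add(Add(-3, Mul(-1255, 592900)), Pow(1930462, Rational(1, 2))), Rational(1, 2)) = Pow(Add(Add(-3, -744089500), Pow(1930462, Rational(1, 2))), Rational(1, 2)) = Pow(Add(-744089503, Pow(1930462, Rational(1, 2))), Rational(1, 2)) ≈ Mul(27278., I))
Mul(-1, U) = Mul(-1, Pow(Add(-744089503, Pow(1930462, Rational(1, 2))), Rational(1, 2)))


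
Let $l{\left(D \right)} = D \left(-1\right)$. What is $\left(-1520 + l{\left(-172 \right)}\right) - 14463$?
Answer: $-15811$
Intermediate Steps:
$l{\left(D \right)} = - D$
$\left(-1520 + l{\left(-172 \right)}\right) - 14463 = \left(-1520 - -172\right) - 14463 = \left(-1520 + 172\right) - 14463 = -1348 - 14463 = -15811$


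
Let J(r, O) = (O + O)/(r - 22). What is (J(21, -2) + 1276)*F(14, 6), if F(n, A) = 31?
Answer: 39680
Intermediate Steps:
J(r, O) = 2*O/(-22 + r) (J(r, O) = (2*O)/(-22 + r) = 2*O/(-22 + r))
(J(21, -2) + 1276)*F(14, 6) = (2*(-2)/(-22 + 21) + 1276)*31 = (2*(-2)/(-1) + 1276)*31 = (2*(-2)*(-1) + 1276)*31 = (4 + 1276)*31 = 1280*31 = 39680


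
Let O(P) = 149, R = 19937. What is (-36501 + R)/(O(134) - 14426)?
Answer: 16564/14277 ≈ 1.1602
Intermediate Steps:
(-36501 + R)/(O(134) - 14426) = (-36501 + 19937)/(149 - 14426) = -16564/(-14277) = -16564*(-1/14277) = 16564/14277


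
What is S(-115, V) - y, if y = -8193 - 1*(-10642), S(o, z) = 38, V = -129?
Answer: -2411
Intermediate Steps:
y = 2449 (y = -8193 + 10642 = 2449)
S(-115, V) - y = 38 - 1*2449 = 38 - 2449 = -2411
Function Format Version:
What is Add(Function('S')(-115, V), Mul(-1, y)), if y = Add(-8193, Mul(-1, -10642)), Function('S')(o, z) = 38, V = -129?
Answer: -2411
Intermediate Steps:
y = 2449 (y = Add(-8193, 10642) = 2449)
Add(Function('S')(-115, V), Mul(-1, y)) = Add(38, Mul(-1, 2449)) = Add(38, -2449) = -2411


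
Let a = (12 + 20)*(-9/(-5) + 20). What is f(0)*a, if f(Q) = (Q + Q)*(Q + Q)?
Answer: 0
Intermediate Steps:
f(Q) = 4*Q² (f(Q) = (2*Q)*(2*Q) = 4*Q²)
a = 3488/5 (a = 32*(-9*(-⅕) + 20) = 32*(9/5 + 20) = 32*(109/5) = 3488/5 ≈ 697.60)
f(0)*a = (4*0²)*(3488/5) = (4*0)*(3488/5) = 0*(3488/5) = 0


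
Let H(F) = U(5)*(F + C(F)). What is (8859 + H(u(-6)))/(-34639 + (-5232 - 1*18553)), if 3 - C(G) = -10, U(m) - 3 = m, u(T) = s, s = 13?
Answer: -9067/58424 ≈ -0.15519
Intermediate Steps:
u(T) = 13
U(m) = 3 + m
C(G) = 13 (C(G) = 3 - 1*(-10) = 3 + 10 = 13)
H(F) = 104 + 8*F (H(F) = (3 + 5)*(F + 13) = 8*(13 + F) = 104 + 8*F)
(8859 + H(u(-6)))/(-34639 + (-5232 - 1*18553)) = (8859 + (104 + 8*13))/(-34639 + (-5232 - 1*18553)) = (8859 + (104 + 104))/(-34639 + (-5232 - 18553)) = (8859 + 208)/(-34639 - 23785) = 9067/(-58424) = 9067*(-1/58424) = -9067/58424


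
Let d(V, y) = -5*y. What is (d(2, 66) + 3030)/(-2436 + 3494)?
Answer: 1350/529 ≈ 2.5520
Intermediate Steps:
(d(2, 66) + 3030)/(-2436 + 3494) = (-5*66 + 3030)/(-2436 + 3494) = (-330 + 3030)/1058 = 2700*(1/1058) = 1350/529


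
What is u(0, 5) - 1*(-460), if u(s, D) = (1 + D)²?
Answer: 496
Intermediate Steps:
u(0, 5) - 1*(-460) = (1 + 5)² - 1*(-460) = 6² + 460 = 36 + 460 = 496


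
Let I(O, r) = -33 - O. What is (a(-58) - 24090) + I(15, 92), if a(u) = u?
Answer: -24196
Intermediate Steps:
(a(-58) - 24090) + I(15, 92) = (-58 - 24090) + (-33 - 1*15) = -24148 + (-33 - 15) = -24148 - 48 = -24196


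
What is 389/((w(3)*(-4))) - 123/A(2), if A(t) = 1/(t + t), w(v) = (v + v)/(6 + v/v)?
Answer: -14531/24 ≈ -605.46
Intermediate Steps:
w(v) = 2*v/7 (w(v) = (2*v)/(6 + 1) = (2*v)/7 = (2*v)*(1/7) = 2*v/7)
A(t) = 1/(2*t)
389/((w(3)*(-4))) - 123/A(2) = 389/((((2/7)*3)*(-4))) - 123/((1/2)/2) = 389/(((6/7)*(-4))) - 123/((1/2)*(1/2)) = 389/(-24/7) - 123/1/4 = 389*(-7/24) - 123*4 = -2723/24 - 492 = -14531/24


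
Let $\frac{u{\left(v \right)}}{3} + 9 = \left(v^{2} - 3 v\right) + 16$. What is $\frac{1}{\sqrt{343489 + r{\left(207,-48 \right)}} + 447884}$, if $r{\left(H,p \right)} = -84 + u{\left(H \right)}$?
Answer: $\frac{223942}{100299803673} - \frac{\sqrt{470110}}{200599607346} \approx 2.2293 \cdot 10^{-6}$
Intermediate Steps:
$u{\left(v \right)} = 21 - 9 v + 3 v^{2}$ ($u{\left(v \right)} = -27 + 3 \left(\left(v^{2} - 3 v\right) + 16\right) = -27 + 3 \left(16 + v^{2} - 3 v\right) = -27 + \left(48 - 9 v + 3 v^{2}\right) = 21 - 9 v + 3 v^{2}$)
$r{\left(H,p \right)} = -63 - 9 H + 3 H^{2}$ ($r{\left(H,p \right)} = -84 + \left(21 - 9 H + 3 H^{2}\right) = -63 - 9 H + 3 H^{2}$)
$\frac{1}{\sqrt{343489 + r{\left(207,-48 \right)}} + 447884} = \frac{1}{\sqrt{343489 - \left(1926 - 128547\right)} + 447884} = \frac{1}{\sqrt{343489 - -126621} + 447884} = \frac{1}{\sqrt{343489 + 126621} + 447884} = \frac{1}{\sqrt{470110} + 447884} = \frac{1}{447884 + \sqrt{470110}}$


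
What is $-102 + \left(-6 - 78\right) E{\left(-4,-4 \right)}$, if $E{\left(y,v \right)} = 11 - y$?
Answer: $-1362$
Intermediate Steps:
$-102 + \left(-6 - 78\right) E{\left(-4,-4 \right)} = -102 + \left(-6 - 78\right) \left(11 - -4\right) = -102 - 84 \left(11 + 4\right) = -102 - 1260 = -1362$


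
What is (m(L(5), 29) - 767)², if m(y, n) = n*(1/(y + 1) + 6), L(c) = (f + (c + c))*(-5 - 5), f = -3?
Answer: 1676574916/4761 ≈ 3.5215e+5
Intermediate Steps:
L(c) = 30 - 20*c (L(c) = (-3 + (c + c))*(-5 - 5) = (-3 + 2*c)*(-10) = 30 - 20*c)
m(y, n) = n*(6 + 1/(1 + y)) (m(y, n) = n*(1/(1 + y) + 6) = n*(6 + 1/(1 + y)))
(m(L(5), 29) - 767)² = (29*(7 + 6*(30 - 20*5))/(1 + (30 - 20*5)) - 767)² = (29*(7 + 6*(30 - 100))/(1 + (30 - 100)) - 767)² = (29*(7 + 6*(-70))/(1 - 70) - 767)² = (29*(7 - 420)/(-69) - 767)² = (29*(-1/69)*(-413) - 767)² = (11977/69 - 767)² = (-40946/69)² = 1676574916/4761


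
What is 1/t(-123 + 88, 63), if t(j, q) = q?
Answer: 1/63 ≈ 0.015873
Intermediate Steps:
1/t(-123 + 88, 63) = 1/63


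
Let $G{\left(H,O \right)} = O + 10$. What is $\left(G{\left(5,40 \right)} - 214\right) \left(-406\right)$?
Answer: $66584$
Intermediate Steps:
$G{\left(H,O \right)} = 10 + O$
$\left(G{\left(5,40 \right)} - 214\right) \left(-406\right) = \left(\left(10 + 40\right) - 214\right) \left(-406\right) = \left(50 - 214\right) \left(-406\right) = \left(-164\right) \left(-406\right) = 66584$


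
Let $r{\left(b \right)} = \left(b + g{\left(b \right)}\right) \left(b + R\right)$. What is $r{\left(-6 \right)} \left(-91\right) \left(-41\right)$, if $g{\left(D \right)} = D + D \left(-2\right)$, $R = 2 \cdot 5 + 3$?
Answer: $0$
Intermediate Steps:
$R = 13$ ($R = 10 + 3 = 13$)
$g{\left(D \right)} = - D$ ($g{\left(D \right)} = D - 2 D = - D$)
$r{\left(b \right)} = 0$ ($r{\left(b \right)} = \left(b - b\right) \left(b + 13\right) = 0 \left(13 + b\right) = 0$)
$r{\left(-6 \right)} \left(-91\right) \left(-41\right) = 0 \left(-91\right) \left(-41\right) = 0 \left(-41\right) = 0$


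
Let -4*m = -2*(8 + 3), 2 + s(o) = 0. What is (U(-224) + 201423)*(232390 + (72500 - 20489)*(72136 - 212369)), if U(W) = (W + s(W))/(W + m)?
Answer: -641984168507936419/437 ≈ -1.4691e+15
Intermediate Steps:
s(o) = -2 (s(o) = -2 + 0 = -2)
m = 11/2 (m = -(-1)*(8 + 3)/2 = -(-1)*11/2 = -1/4*(-22) = 11/2 ≈ 5.5000)
U(W) = (-2 + W)/(11/2 + W) (U(W) = (W - 2)/(W + 11/2) = (-2 + W)/(11/2 + W))
(U(-224) + 201423)*(232390 + (72500 - 20489)*(72136 - 212369)) = (2*(-2 - 224)/(11 + 2*(-224)) + 201423)*(232390 + (72500 - 20489)*(72136 - 212369)) = (2*(-226)/(11 - 448) + 201423)*(232390 + 52011*(-140233)) = (2*(-226)/(-437) + 201423)*(232390 - 7293658563) = (2*(-1/437)*(-226) + 201423)*(-7293426173) = (452/437 + 201423)*(-7293426173) = (88022303/437)*(-7293426173) = -641984168507936419/437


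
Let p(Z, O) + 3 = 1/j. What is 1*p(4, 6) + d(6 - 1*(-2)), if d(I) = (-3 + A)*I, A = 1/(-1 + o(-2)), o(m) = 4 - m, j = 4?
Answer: -503/20 ≈ -25.150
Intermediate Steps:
p(Z, O) = -11/4 (p(Z, O) = -3 + 1/4 = -3 + ¼ = -11/4)
A = ⅕ (A = 1/(-1 + (4 - 1*(-2))) = 1/(-1 + (4 + 2)) = 1/(-1 + 6) = 1/5 = ⅕ ≈ 0.20000)
d(I) = -14*I/5 (d(I) = (-3 + ⅕)*I = -14*I/5)
1*p(4, 6) + d(6 - 1*(-2)) = 1*(-11/4) - 14*(6 - 1*(-2))/5 = -11/4 - 14*(6 + 2)/5 = -11/4 - 14/5*8 = -11/4 - 112/5 = -503/20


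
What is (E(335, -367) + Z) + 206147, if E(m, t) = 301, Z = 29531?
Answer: 235979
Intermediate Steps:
(E(335, -367) + Z) + 206147 = (301 + 29531) + 206147 = 29832 + 206147 = 235979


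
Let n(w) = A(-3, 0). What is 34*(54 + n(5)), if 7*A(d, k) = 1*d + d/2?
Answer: 12699/7 ≈ 1814.1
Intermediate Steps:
A(d, k) = 3*d/14 (A(d, k) = (1*d + d/2)/7 = (d + d*(½))/7 = (d + d/2)/7 = (3*d/2)/7 = 3*d/14)
n(w) = -9/14 (n(w) = (3/14)*(-3) = -9/14)
34*(54 + n(5)) = 34*(54 - 9/14) = 34*(747/14) = 12699/7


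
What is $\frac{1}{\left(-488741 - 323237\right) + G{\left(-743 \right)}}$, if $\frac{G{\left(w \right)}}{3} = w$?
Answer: $- \frac{1}{814207} \approx -1.2282 \cdot 10^{-6}$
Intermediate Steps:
$G{\left(w \right)} = 3 w$
$\frac{1}{\left(-488741 - 323237\right) + G{\left(-743 \right)}} = \frac{1}{\left(-488741 - 323237\right) + 3 \left(-743\right)} = \frac{1}{\left(-488741 - 323237\right) - 2229} = \frac{1}{-811978 - 2229} = \frac{1}{-814207} = - \frac{1}{814207}$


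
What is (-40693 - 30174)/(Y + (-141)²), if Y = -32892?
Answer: 70867/13011 ≈ 5.4467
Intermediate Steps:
(-40693 - 30174)/(Y + (-141)²) = (-40693 - 30174)/(-32892 + (-141)²) = -70867/(-32892 + 19881) = -70867/(-13011) = -70867*(-1/13011) = 70867/13011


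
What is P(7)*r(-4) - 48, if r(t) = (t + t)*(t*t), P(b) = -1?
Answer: 80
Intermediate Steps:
r(t) = 2*t³ (r(t) = (2*t)*t² = 2*t³)
P(7)*r(-4) - 48 = -2*(-4)³ - 48 = -2*(-64) - 48 = -1*(-128) - 48 = 128 - 48 = 80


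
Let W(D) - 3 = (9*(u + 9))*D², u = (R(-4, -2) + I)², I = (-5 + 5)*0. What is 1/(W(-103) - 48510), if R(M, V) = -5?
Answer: 1/3197847 ≈ 3.1271e-7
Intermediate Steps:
I = 0 (I = 0*0 = 0)
u = 25 (u = (-5 + 0)² = (-5)² = 25)
W(D) = 3 + 306*D² (W(D) = 3 + (9*(25 + 9))*D² = 3 + (9*34)*D² = 3 + 306*D²)
1/(W(-103) - 48510) = 1/((3 + 306*(-103)²) - 48510) = 1/((3 + 306*10609) - 48510) = 1/((3 + 3246354) - 48510) = 1/(3246357 - 48510) = 1/3197847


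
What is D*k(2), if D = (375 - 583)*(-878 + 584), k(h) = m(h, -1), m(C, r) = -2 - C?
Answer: -244608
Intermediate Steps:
k(h) = -2 - h
D = 61152 (D = -208*(-294) = 61152)
D*k(2) = 61152*(-2 - 1*2) = 61152*(-2 - 2) = 61152*(-4) = -244608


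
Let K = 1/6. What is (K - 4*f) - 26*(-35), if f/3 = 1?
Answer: 5389/6 ≈ 898.17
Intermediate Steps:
f = 3 (f = 3*1 = 3)
K = 1/6 ≈ 0.16667
(K - 4*f) - 26*(-35) = (1/6 - 4*3) - 26*(-35) = (1/6 - 12) + 910 = -71/6 + 910 = 5389/6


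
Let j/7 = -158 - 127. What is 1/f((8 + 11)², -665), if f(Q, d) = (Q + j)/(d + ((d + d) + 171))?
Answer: 48/43 ≈ 1.1163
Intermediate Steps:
j = -1995 (j = 7*(-158 - 127) = 7*(-285) = -1995)
f(Q, d) = (-1995 + Q)/(171 + 3*d) (f(Q, d) = (Q - 1995)/(d + ((d + d) + 171)) = (-1995 + Q)/(d + (2*d + 171)) = (-1995 + Q)/(d + (171 + 2*d)) = (-1995 + Q)/(171 + 3*d))
1/f((8 + 11)², -665) = 1/((-1995 + (8 + 11)²)/(3*(57 - 665))) = 1/((⅓)*(-1995 + 19²)/(-608)) = 1/((⅓)*(-1/608)*(-1995 + 361)) = 1/((⅓)*(-1/608)*(-1634)) = 1/(43/48) = 48/43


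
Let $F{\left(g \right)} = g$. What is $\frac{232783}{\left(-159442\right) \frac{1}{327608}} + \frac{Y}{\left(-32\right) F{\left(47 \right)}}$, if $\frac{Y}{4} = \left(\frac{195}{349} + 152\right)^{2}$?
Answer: $- \frac{60224425388772309}{125896436824} \approx -4.7837 \cdot 10^{5}$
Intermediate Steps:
$Y = \frac{11339268196}{121801}$ ($Y = 4 \left(\frac{195}{349} + 152\right)^{2} = 4 \left(\frac{53243}{349}\right)^{2} = 4 \cdot \frac{2834817049}{121801} = \frac{11339268196}{121801} \approx 93097.0$)
$\frac{232783}{\left(-159442\right) \frac{1}{327608}} + \frac{Y}{\left(-32\right) F{\left(47 \right)}} = \frac{232783}{\left(-159442\right) \frac{1}{327608}} + \frac{11339268196}{121801 \left(\left(-32\right) 47\right)} = \frac{232783}{\left(-159442\right) \frac{1}{327608}} + \frac{11339268196}{121801 \left(-1504\right)} = \frac{232783}{- \frac{79721}{163804}} + \frac{11339268196}{121801} \left(- \frac{1}{1504}\right) = 232783 \left(- \frac{163804}{79721}\right) - \frac{2834817049}{45797176} = - \frac{1314854708}{2749} - \frac{2834817049}{45797176} = - \frac{60224425388772309}{125896436824}$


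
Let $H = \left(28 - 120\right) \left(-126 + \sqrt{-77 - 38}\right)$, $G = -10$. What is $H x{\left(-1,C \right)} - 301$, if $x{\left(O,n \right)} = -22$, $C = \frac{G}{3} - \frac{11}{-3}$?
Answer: $-255325 + 2024 i \sqrt{115} \approx -2.5533 \cdot 10^{5} + 21705.0 i$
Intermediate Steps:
$C = \frac{1}{3}$ ($C = - \frac{10}{3} - \frac{11}{-3} = \left(-10\right) \frac{1}{3} - - \frac{11}{3} = - \frac{10}{3} + \frac{11}{3} = \frac{1}{3} \approx 0.33333$)
$H = 11592 - 92 i \sqrt{115}$ ($H = - 92 \left(-126 + \sqrt{-115}\right) = - 92 \left(-126 + i \sqrt{115}\right) = 11592 - 92 i \sqrt{115} \approx 11592.0 - 986.59 i$)
$H x{\left(-1,C \right)} - 301 = \left(11592 - 92 i \sqrt{115}\right) \left(-22\right) - 301 = \left(-255024 + 2024 i \sqrt{115}\right) - 301 = -255325 + 2024 i \sqrt{115}$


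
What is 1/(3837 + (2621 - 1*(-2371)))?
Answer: 1/8829 ≈ 0.00011326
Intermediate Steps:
1/(3837 + (2621 - 1*(-2371))) = 1/(3837 + (2621 + 2371)) = 1/(3837 + 4992) = 1/8829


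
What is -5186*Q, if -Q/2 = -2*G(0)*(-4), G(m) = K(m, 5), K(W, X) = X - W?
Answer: 414880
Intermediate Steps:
G(m) = 5 - m
Q = -80 (Q = -2*(-2*(5 - 1*0))*(-4) = -2*(-2*(5 + 0))*(-4) = -2*(-2*5)*(-4) = -(-20)*(-4) = -2*40 = -80)
-5186*Q = -5186*(-80) = 414880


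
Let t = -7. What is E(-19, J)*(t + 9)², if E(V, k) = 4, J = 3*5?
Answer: 16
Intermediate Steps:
J = 15
E(-19, J)*(t + 9)² = 4*(-7 + 9)² = 4*2² = 4*4 = 16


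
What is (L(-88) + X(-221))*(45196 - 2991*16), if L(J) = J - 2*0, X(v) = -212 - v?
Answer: 210140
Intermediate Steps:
L(J) = J (L(J) = J + 0 = J)
(L(-88) + X(-221))*(45196 - 2991*16) = (-88 + (-212 - 1*(-221)))*(45196 - 2991*16) = (-88 + (-212 + 221))*(45196 - 47856) = (-88 + 9)*(-2660) = -79*(-2660) = 210140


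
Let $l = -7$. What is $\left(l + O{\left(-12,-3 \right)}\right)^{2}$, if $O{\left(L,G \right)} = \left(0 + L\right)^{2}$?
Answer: $18769$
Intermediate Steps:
$O{\left(L,G \right)} = L^{2}$
$\left(l + O{\left(-12,-3 \right)}\right)^{2} = \left(-7 + \left(-12\right)^{2}\right)^{2} = \left(-7 + 144\right)^{2} = 137^{2} = 18769$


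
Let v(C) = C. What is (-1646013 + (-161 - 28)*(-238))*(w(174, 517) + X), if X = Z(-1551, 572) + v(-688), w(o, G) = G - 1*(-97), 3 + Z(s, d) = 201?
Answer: -198527844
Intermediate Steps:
Z(s, d) = 198 (Z(s, d) = -3 + 201 = 198)
w(o, G) = 97 + G (w(o, G) = G + 97 = 97 + G)
X = -490 (X = 198 - 688 = -490)
(-1646013 + (-161 - 28)*(-238))*(w(174, 517) + X) = (-1646013 + (-161 - 28)*(-238))*((97 + 517) - 490) = (-1646013 - 189*(-238))*(614 - 490) = (-1646013 + 44982)*124 = -1601031*124 = -198527844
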